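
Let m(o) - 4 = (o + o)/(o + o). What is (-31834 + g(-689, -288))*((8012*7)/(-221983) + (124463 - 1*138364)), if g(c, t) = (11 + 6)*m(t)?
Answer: 97972390260483/221983 ≈ 4.4135e+8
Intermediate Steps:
m(o) = 5 (m(o) = 4 + (o + o)/(o + o) = 4 + (2*o)/((2*o)) = 4 + (2*o)*(1/(2*o)) = 4 + 1 = 5)
g(c, t) = 85 (g(c, t) = (11 + 6)*5 = 17*5 = 85)
(-31834 + g(-689, -288))*((8012*7)/(-221983) + (124463 - 1*138364)) = (-31834 + 85)*((8012*7)/(-221983) + (124463 - 1*138364)) = -31749*(56084*(-1/221983) + (124463 - 138364)) = -31749*(-56084/221983 - 13901) = -31749*(-3085841767/221983) = 97972390260483/221983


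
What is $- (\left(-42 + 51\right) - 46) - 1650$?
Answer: $-1613$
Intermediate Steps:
$- (\left(-42 + 51\right) - 46) - 1650 = - (9 - 46) - 1650 = \left(-1\right) \left(-37\right) - 1650 = 37 - 1650 = -1613$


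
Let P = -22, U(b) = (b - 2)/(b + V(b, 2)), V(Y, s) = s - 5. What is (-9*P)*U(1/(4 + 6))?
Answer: 3762/29 ≈ 129.72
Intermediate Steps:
V(Y, s) = -5 + s
U(b) = (-2 + b)/(-3 + b) (U(b) = (b - 2)/(b + (-5 + 2)) = (-2 + b)/(b - 3) = (-2 + b)/(-3 + b))
(-9*P)*U(1/(4 + 6)) = (-9*(-22))*((-2 + 1/(4 + 6))/(-3 + 1/(4 + 6))) = 198*((-2 + 1/10)/(-3 + 1/10)) = 198*(-19/10/(-29/10)) = 198*(-10/29*(-19/10)) = 198*(19/29) = 3762/29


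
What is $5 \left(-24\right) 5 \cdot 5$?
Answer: $-3000$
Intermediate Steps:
$5 \left(-24\right) 5 \cdot 5 = \left(-120\right) 25 = -3000$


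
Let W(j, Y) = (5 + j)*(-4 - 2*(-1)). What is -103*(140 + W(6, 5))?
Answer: -12154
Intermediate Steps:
W(j, Y) = -10 - 2*j (W(j, Y) = (5 + j)*(-4 + 2) = (5 + j)*(-2) = -10 - 2*j)
-103*(140 + W(6, 5)) = -103*(140 + (-10 - 2*6)) = -103*(140 + (-10 - 12)) = -103*(140 - 22) = -103*118 = -12154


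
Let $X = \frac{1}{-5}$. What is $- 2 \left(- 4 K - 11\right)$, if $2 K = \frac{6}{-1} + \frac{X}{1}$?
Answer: $- \frac{14}{5} \approx -2.8$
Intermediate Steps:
$X = - \frac{1}{5} \approx -0.2$
$K = - \frac{31}{10}$ ($K = \frac{\frac{6}{-1} - \frac{1}{5 \cdot 1}}{2} = \frac{6 \left(-1\right) - \frac{1}{5}}{2} = \frac{-6 - \frac{1}{5}}{2} = \frac{1}{2} \left(- \frac{31}{5}\right) = - \frac{31}{10} \approx -3.1$)
$- 2 \left(- 4 K - 11\right) = - 2 \left(\left(-4\right) \left(- \frac{31}{10}\right) - 11\right) = - 2 \left(\frac{62}{5} - 11\right) = \left(-2\right) \frac{7}{5} = - \frac{14}{5}$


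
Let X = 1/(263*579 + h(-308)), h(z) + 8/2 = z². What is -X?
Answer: -1/247137 ≈ -4.0463e-6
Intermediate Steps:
h(z) = -4 + z²
X = 1/247137 (X = 1/(263*579 + (-4 + (-308)²)) = 1/(152277 + (-4 + 94864)) = 1/(152277 + 94860) = 1/247137 ≈ 4.0463e-6)
-X = -1*1/247137 = -1/247137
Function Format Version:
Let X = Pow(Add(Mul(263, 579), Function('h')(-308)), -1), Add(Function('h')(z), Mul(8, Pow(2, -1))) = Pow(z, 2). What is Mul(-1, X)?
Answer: Rational(-1, 247137) ≈ -4.0463e-6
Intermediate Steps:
Function('h')(z) = Add(-4, Pow(z, 2))
X = Rational(1, 247137) (X = Pow(Add(Mul(263, 579), Add(-4, Pow(-308, 2))), -1) = Pow(Add(152277, Add(-4, 94864)), -1) = Pow(Add(152277, 94860), -1) = Pow(247137, -1) = Rational(1, 247137) ≈ 4.0463e-6)
Mul(-1, X) = Mul(-1, Rational(1, 247137)) = Rational(-1, 247137)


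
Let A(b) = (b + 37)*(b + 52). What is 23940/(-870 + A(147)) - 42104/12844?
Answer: -7878712/3020537 ≈ -2.6084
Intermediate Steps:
A(b) = (37 + b)*(52 + b)
23940/(-870 + A(147)) - 42104/12844 = 23940/(-870 + (1924 + 147² + 89*147)) - 42104/12844 = 23940/(-870 + (1924 + 21609 + 13083)) - 42104*1/12844 = 23940/(-870 + 36616) - 554/169 = 23940/35746 - 554/169 = 23940*(1/35746) - 554/169 = 11970/17873 - 554/169 = -7878712/3020537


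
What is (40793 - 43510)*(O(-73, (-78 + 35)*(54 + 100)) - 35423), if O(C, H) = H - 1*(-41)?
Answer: 114124868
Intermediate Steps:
O(C, H) = 41 + H (O(C, H) = H + 41 = 41 + H)
(40793 - 43510)*(O(-73, (-78 + 35)*(54 + 100)) - 35423) = (40793 - 43510)*((41 + (-78 + 35)*(54 + 100)) - 35423) = -2717*((41 - 43*154) - 35423) = -2717*((41 - 6622) - 35423) = -2717*(-6581 - 35423) = -2717*(-42004) = 114124868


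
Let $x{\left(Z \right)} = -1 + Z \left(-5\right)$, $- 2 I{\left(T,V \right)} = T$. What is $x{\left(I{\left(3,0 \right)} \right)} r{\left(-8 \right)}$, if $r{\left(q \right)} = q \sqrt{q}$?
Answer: $- 104 i \sqrt{2} \approx - 147.08 i$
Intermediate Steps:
$I{\left(T,V \right)} = - \frac{T}{2}$
$r{\left(q \right)} = q^{\frac{3}{2}}$
$x{\left(Z \right)} = -1 - 5 Z$
$x{\left(I{\left(3,0 \right)} \right)} r{\left(-8 \right)} = \left(-1 - 5 \left(\left(- \frac{1}{2}\right) 3\right)\right) \left(-8\right)^{\frac{3}{2}} = \left(-1 - - \frac{15}{2}\right) \left(- 16 i \sqrt{2}\right) = \left(-1 + \frac{15}{2}\right) \left(- 16 i \sqrt{2}\right) = \frac{13 \left(- 16 i \sqrt{2}\right)}{2} = - 104 i \sqrt{2}$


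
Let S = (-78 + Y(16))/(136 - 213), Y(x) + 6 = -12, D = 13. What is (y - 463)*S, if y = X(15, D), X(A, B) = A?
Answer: -6144/11 ≈ -558.54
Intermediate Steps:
Y(x) = -18 (Y(x) = -6 - 12 = -18)
S = 96/77 (S = (-78 - 18)/(136 - 213) = -96/(-77) = -96*(-1/77) = 96/77 ≈ 1.2468)
y = 15
(y - 463)*S = (15 - 463)*(96/77) = -448*96/77 = -6144/11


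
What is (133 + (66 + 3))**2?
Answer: 40804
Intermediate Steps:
(133 + (66 + 3))**2 = (133 + 69)**2 = 202**2 = 40804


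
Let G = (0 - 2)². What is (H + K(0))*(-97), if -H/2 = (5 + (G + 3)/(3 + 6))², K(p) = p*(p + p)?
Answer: 524576/81 ≈ 6476.3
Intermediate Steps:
K(p) = 2*p² (K(p) = p*(2*p) = 2*p²)
G = 4 (G = (-2)² = 4)
H = -5408/81 (H = -2*(5 + (4 + 3)/(3 + 6))² = -2*(5 + 7/9)² = -2*(52/9)² = -2*2704/81 = -5408/81 ≈ -66.765)
(H + K(0))*(-97) = (-5408/81 + 2*0²)*(-97) = (-5408/81 + 2*0)*(-97) = (-5408/81 + 0)*(-97) = -5408/81*(-97) = 524576/81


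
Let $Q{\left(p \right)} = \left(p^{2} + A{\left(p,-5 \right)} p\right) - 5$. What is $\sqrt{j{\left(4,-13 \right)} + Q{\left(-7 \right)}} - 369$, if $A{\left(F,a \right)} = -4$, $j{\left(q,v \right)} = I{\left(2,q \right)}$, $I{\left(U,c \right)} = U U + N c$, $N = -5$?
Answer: $-369 + 2 \sqrt{14} \approx -361.52$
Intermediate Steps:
$I{\left(U,c \right)} = U^{2} - 5 c$ ($I{\left(U,c \right)} = U U - 5 c = U^{2} - 5 c$)
$j{\left(q,v \right)} = 4 - 5 q$ ($j{\left(q,v \right)} = 2^{2} - 5 q = 4 - 5 q$)
$Q{\left(p \right)} = -5 + p^{2} - 4 p$ ($Q{\left(p \right)} = \left(p^{2} - 4 p\right) - 5 = -5 + p^{2} - 4 p$)
$\sqrt{j{\left(4,-13 \right)} + Q{\left(-7 \right)}} - 369 = \sqrt{\left(4 - 20\right) - \left(-23 - 49\right)} - 369 = \sqrt{\left(4 - 20\right) + \left(-5 + 49 + 28\right)} - 369 = \sqrt{-16 + 72} - 369 = \sqrt{56} - 369 = 2 \sqrt{14} - 369 = -369 + 2 \sqrt{14}$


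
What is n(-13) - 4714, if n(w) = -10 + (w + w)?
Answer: -4750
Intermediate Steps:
n(w) = -10 + 2*w
n(-13) - 4714 = (-10 + 2*(-13)) - 4714 = (-10 - 26) - 4714 = -36 - 4714 = -4750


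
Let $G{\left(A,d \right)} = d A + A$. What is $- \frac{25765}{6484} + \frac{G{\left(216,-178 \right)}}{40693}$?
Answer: $- \frac{1296351433}{263853412} \approx -4.9131$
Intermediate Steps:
$G{\left(A,d \right)} = A + A d$ ($G{\left(A,d \right)} = A d + A = A + A d$)
$- \frac{25765}{6484} + \frac{G{\left(216,-178 \right)}}{40693} = - \frac{25765}{6484} + \frac{216 \left(1 - 178\right)}{40693} = \left(-25765\right) \frac{1}{6484} + 216 \left(-177\right) \frac{1}{40693} = - \frac{25765}{6484} - \frac{38232}{40693} = - \frac{1296351433}{263853412}$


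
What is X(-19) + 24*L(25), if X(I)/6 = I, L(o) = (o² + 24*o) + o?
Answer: 29886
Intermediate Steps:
L(o) = o² + 25*o
X(I) = 6*I
X(-19) + 24*L(25) = 6*(-19) + 24*(25*(25 + 25)) = -114 + 24*(25*50) = -114 + 24*1250 = -114 + 30000 = 29886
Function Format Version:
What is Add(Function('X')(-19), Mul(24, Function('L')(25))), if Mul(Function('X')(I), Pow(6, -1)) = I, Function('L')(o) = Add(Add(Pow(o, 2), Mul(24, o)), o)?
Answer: 29886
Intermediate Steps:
Function('L')(o) = Add(Pow(o, 2), Mul(25, o))
Function('X')(I) = Mul(6, I)
Add(Function('X')(-19), Mul(24, Function('L')(25))) = Add(Mul(6, -19), Mul(24, Mul(25, Add(25, 25)))) = Add(-114, Mul(24, Mul(25, 50))) = Add(-114, Mul(24, 1250)) = Add(-114, 30000) = 29886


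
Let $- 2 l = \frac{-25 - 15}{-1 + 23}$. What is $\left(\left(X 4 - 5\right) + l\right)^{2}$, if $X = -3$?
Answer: $\frac{31329}{121} \approx 258.92$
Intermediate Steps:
$l = \frac{10}{11}$ ($l = - \frac{\left(-25 - 15\right) \frac{1}{-1 + 23}}{2} = - \frac{\left(-40\right) \frac{1}{22}}{2} = \left(- \frac{1}{2}\right) \left(- \frac{20}{11}\right) = \frac{10}{11} \approx 0.90909$)
$\left(\left(X 4 - 5\right) + l\right)^{2} = \left(\left(\left(-3\right) 4 - 5\right) + \frac{10}{11}\right)^{2} = \left(\left(-12 - 5\right) + \frac{10}{11}\right)^{2} = \left(-17 + \frac{10}{11}\right)^{2} = \left(- \frac{177}{11}\right)^{2} = \frac{31329}{121}$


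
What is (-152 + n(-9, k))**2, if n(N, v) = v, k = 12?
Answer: 19600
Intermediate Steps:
(-152 + n(-9, k))**2 = (-152 + 12)**2 = (-140)**2 = 19600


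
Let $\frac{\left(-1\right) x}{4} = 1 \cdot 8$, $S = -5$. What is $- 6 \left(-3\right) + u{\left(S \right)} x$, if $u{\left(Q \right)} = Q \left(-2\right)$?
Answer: $-302$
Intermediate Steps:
$x = -32$ ($x = - 4 \cdot 1 \cdot 8 = \left(-4\right) 8 = -32$)
$u{\left(Q \right)} = - 2 Q$
$- 6 \left(-3\right) + u{\left(S \right)} x = - 6 \left(-3\right) + \left(-2\right) \left(-5\right) \left(-32\right) = \left(-1\right) \left(-18\right) + 10 \left(-32\right) = 18 - 320 = -302$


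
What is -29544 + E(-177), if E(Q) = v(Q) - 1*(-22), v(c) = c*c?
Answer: 1807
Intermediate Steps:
v(c) = c**2
E(Q) = 22 + Q**2 (E(Q) = Q**2 - 1*(-22) = Q**2 + 22 = 22 + Q**2)
-29544 + E(-177) = -29544 + (22 + (-177)**2) = -29544 + (22 + 31329) = -29544 + 31351 = 1807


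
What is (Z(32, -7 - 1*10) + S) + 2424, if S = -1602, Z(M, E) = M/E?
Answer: 13942/17 ≈ 820.12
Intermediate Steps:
(Z(32, -7 - 1*10) + S) + 2424 = (32/(-7 - 1*10) - 1602) + 2424 = (32/(-7 - 10) - 1602) + 2424 = (32/(-17) - 1602) + 2424 = (32*(-1/17) - 1602) + 2424 = (-32/17 - 1602) + 2424 = -27266/17 + 2424 = 13942/17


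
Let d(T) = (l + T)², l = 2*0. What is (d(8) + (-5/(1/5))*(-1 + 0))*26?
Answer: 2314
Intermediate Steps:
l = 0
d(T) = T² (d(T) = (0 + T)² = T²)
(d(8) + (-5/(1/5))*(-1 + 0))*26 = (8² + (-5/(1/5))*(-1 + 0))*26 = (64 - 5/⅕*(-1))*26 = (64 - 5*5*(-1))*26 = (64 - 25*(-1))*26 = (64 + 25)*26 = 89*26 = 2314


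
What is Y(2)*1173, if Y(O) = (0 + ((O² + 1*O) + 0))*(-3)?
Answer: -21114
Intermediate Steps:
Y(O) = -3*O - 3*O² (Y(O) = (0 + ((O² + O) + 0))*(-3) = (0 + ((O + O²) + 0))*(-3) = (0 + (O + O²))*(-3) = (O + O²)*(-3) = -3*O - 3*O²)
Y(2)*1173 = -3*2*(1 + 2)*1173 = -3*2*3*1173 = -18*1173 = -21114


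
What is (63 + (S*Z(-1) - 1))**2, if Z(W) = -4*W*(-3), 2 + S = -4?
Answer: 17956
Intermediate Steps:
S = -6 (S = -2 - 4 = -6)
Z(W) = 12*W
(63 + (S*Z(-1) - 1))**2 = (63 + (-72*(-1) - 1))**2 = (63 + (-6*(-12) - 1))**2 = (63 + (72 - 1))**2 = (63 + 71)**2 = 134**2 = 17956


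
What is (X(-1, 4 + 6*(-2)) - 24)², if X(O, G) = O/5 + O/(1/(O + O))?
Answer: 12321/25 ≈ 492.84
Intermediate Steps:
X(O, G) = 2*O² + O/5 (X(O, G) = O*(⅕) + O/(1/(2*O)) = O/5 + O/((1/(2*O))) = O/5 + O*(2*O) = O/5 + 2*O² = 2*O² + O/5)
(X(-1, 4 + 6*(-2)) - 24)² = ((⅕)*(-1)*(1 + 10*(-1)) - 24)² = ((⅕)*(-1)*(1 - 10) - 24)² = ((⅕)*(-1)*(-9) - 24)² = (9/5 - 24)² = (-111/5)² = 12321/25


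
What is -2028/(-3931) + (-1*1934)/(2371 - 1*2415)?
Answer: 3845893/86482 ≈ 44.470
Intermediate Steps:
-2028/(-3931) + (-1*1934)/(2371 - 1*2415) = -2028*(-1/3931) - 1934/(2371 - 2415) = 2028/3931 - 1934/(-44) = 2028/3931 - 1934*(-1/44) = 2028/3931 + 967/22 = 3845893/86482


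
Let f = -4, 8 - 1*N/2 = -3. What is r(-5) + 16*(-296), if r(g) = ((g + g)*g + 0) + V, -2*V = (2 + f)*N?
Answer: -4664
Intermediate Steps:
N = 22 (N = 16 - 2*(-3) = 16 + 6 = 22)
V = 22 (V = -(2 - 4)*22/2 = -(-1)*22 = -1/2*(-44) = 22)
r(g) = 22 + 2*g**2 (r(g) = ((g + g)*g + 0) + 22 = ((2*g)*g + 0) + 22 = (2*g**2 + 0) + 22 = 2*g**2 + 22 = 22 + 2*g**2)
r(-5) + 16*(-296) = (22 + 2*(-5)**2) + 16*(-296) = (22 + 2*25) - 4736 = (22 + 50) - 4736 = 72 - 4736 = -4664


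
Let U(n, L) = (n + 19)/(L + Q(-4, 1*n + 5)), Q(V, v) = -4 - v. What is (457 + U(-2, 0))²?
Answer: 10125124/49 ≈ 2.0664e+5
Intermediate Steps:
U(n, L) = (19 + n)/(-9 + L - n) (U(n, L) = (n + 19)/(L + (-4 - (1*n + 5))) = (19 + n)/(L + (-4 - (n + 5))) = (19 + n)/(L + (-4 - (5 + n))) = (19 + n)/(L + (-4 + (-5 - n))) = (19 + n)/(L + (-9 - n)) = (19 + n)/(-9 + L - n))
(457 + U(-2, 0))² = (457 + (-19 - 1*(-2))/(9 - 2 - 1*0))² = (457 + (-19 + 2)/(9 - 2 + 0))² = (457 - 17/7)² = (3182/7)² = 10125124/49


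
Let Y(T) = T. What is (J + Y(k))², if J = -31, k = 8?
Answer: 529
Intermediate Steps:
(J + Y(k))² = (-31 + 8)² = (-23)² = 529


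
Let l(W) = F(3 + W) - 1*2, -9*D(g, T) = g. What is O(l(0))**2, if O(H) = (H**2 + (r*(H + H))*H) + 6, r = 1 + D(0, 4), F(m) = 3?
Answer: 81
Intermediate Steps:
D(g, T) = -g/9
r = 1 (r = 1 - 1/9*0 = 1 + 0 = 1)
l(W) = 1 (l(W) = 3 - 1*2 = 3 - 2 = 1)
O(H) = 6 + 3*H**2 (O(H) = (H**2 + (1*(H + H))*H) + 6 = (H**2 + (1*(2*H))*H) + 6 = (H**2 + (2*H)*H) + 6 = (H**2 + 2*H**2) + 6 = 3*H**2 + 6 = 6 + 3*H**2)
O(l(0))**2 = (6 + 3*1**2)**2 = (6 + 3*1)**2 = (6 + 3)**2 = 9**2 = 81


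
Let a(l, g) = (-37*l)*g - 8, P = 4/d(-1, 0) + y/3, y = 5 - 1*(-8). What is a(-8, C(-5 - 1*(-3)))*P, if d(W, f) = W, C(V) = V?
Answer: -200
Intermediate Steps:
y = 13 (y = 5 + 8 = 13)
P = 1/3 (P = 4/(-1) + 13/3 = 4*(-1) + 13*(1/3) = -4 + 13/3 = 1/3 ≈ 0.33333)
a(l, g) = -8 - 37*g*l (a(l, g) = -37*g*l - 8 = -8 - 37*g*l)
a(-8, C(-5 - 1*(-3)))*P = (-8 - 37*(-5 - 1*(-3))*(-8))*(1/3) = (-8 - 37*(-5 + 3)*(-8))*(1/3) = (-8 - 37*(-2)*(-8))*(1/3) = (-8 - 592)*(1/3) = -600*1/3 = -200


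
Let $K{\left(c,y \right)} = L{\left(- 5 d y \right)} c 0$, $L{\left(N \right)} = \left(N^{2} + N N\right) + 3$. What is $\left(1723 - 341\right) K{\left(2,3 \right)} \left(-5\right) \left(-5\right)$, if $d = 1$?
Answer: $0$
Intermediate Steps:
$L{\left(N \right)} = 3 + 2 N^{2}$ ($L{\left(N \right)} = \left(N^{2} + N^{2}\right) + 3 = 2 N^{2} + 3 = 3 + 2 N^{2}$)
$K{\left(c,y \right)} = 0$ ($K{\left(c,y \right)} = \left(3 + 2 \left(\left(-5\right) 1 y\right)^{2}\right) c 0 = \left(3 + 2 \left(- 5 y\right)^{2}\right) c 0 = \left(3 + 2 \cdot 25 y^{2}\right) c 0 = \left(3 + 50 y^{2}\right) c 0 = c \left(3 + 50 y^{2}\right) 0 = 0$)
$\left(1723 - 341\right) K{\left(2,3 \right)} \left(-5\right) \left(-5\right) = \left(1723 - 341\right) 0 \left(-5\right) \left(-5\right) = \left(1723 - 341\right) 0 \left(-5\right) = 1382 \cdot 0 = 0$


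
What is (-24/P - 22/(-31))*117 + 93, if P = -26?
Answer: 8805/31 ≈ 284.03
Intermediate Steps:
(-24/P - 22/(-31))*117 + 93 = (-24/(-26) - 22/(-31))*117 + 93 = (-24*(-1/26) - 22*(-1/31))*117 + 93 = (12/13 + 22/31)*117 + 93 = (658/403)*117 + 93 = 5922/31 + 93 = 8805/31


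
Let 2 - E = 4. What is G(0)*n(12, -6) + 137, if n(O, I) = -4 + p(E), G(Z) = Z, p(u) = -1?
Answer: 137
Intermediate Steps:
E = -2 (E = 2 - 1*4 = 2 - 4 = -2)
n(O, I) = -5 (n(O, I) = -4 - 1 = -5)
G(0)*n(12, -6) + 137 = 0*(-5) + 137 = 0 + 137 = 137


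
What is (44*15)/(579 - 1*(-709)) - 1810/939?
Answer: -427885/302358 ≈ -1.4152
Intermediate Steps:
(44*15)/(579 - 1*(-709)) - 1810/939 = 660/(579 + 709) - 1810*1/939 = 660/1288 - 1810/939 = 660*(1/1288) - 1810/939 = 165/322 - 1810/939 = -427885/302358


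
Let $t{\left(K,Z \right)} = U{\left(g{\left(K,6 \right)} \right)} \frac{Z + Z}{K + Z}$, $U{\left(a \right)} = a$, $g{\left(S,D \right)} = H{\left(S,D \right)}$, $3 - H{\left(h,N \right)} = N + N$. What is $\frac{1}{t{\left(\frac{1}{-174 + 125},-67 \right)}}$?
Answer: $- \frac{1642}{29547} \approx -0.055572$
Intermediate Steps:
$H{\left(h,N \right)} = 3 - 2 N$ ($H{\left(h,N \right)} = 3 - \left(N + N\right) = 3 - 2 N$)
$g{\left(S,D \right)} = 3 - 2 D$
$t{\left(K,Z \right)} = - \frac{18 Z}{K + Z}$ ($t{\left(K,Z \right)} = \left(3 - 12\right) \frac{Z + Z}{K + Z} = \left(3 - 12\right) \frac{2 Z}{K + Z} = - 9 \frac{2 Z}{K + Z} = - \frac{18 Z}{K + Z}$)
$\frac{1}{t{\left(\frac{1}{-174 + 125},-67 \right)}} = \frac{1}{\left(-18\right) \left(-67\right) \frac{1}{\frac{1}{-174 + 125} - 67}} = \frac{1}{\left(-18\right) \left(-67\right) \frac{1}{\frac{1}{-49} - 67}} = \frac{1}{\left(-18\right) \left(-67\right) \frac{1}{- \frac{1}{49} - 67}} = \frac{1}{\left(-18\right) \left(-67\right) \frac{1}{- \frac{3284}{49}}} = \frac{1}{\left(-18\right) \left(-67\right) \left(- \frac{49}{3284}\right)} = \frac{1}{- \frac{29547}{1642}} = - \frac{1642}{29547}$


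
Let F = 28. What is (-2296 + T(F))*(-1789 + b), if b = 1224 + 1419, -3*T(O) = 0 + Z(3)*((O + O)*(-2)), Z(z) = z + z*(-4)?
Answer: -2247728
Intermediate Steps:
Z(z) = -3*z (Z(z) = z - 4*z = -3*z)
T(O) = -12*O (T(O) = -(0 + (-3*3)*((O + O)*(-2)))/3 = -(0 - 9*2*O*(-2))/3 = -(0 - (-36)*O)/3 = -(0 + 36*O)/3 = -12*O)
b = 2643
(-2296 + T(F))*(-1789 + b) = (-2296 - 12*28)*(-1789 + 2643) = (-2296 - 336)*854 = -2632*854 = -2247728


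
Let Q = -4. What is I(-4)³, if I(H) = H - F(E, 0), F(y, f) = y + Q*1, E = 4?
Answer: -64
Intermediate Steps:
F(y, f) = -4 + y (F(y, f) = y - 4*1 = y - 4 = -4 + y)
I(H) = H (I(H) = H - (-4 + 4) = H - 1*0 = H + 0 = H)
I(-4)³ = (-4)³ = -64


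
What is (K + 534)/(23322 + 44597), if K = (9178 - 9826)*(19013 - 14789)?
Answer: -2736618/67919 ≈ -40.292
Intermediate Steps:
K = -2737152 (K = -648*4224 = -2737152)
(K + 534)/(23322 + 44597) = (-2737152 + 534)/(23322 + 44597) = -2736618/67919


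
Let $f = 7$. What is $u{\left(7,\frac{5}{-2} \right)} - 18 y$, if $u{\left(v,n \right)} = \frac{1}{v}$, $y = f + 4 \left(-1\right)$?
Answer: $- \frac{377}{7} \approx -53.857$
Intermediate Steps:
$y = 3$ ($y = 7 + 4 \left(-1\right) = 7 - 4 = 3$)
$u{\left(7,\frac{5}{-2} \right)} - 18 y = \frac{1}{7} - 54 = - \frac{377}{7}$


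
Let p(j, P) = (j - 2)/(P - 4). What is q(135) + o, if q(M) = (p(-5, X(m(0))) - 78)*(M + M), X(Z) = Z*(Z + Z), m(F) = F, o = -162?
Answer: -41499/2 ≈ -20750.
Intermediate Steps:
X(Z) = 2*Z² (X(Z) = Z*(2*Z) = 2*Z²)
p(j, P) = (-2 + j)/(-4 + P)
q(M) = -305*M/2 (q(M) = ((-2 - 5)/(-4 + 2*0²) - 78)*(M + M) = (-7/(-4 + 2*0) - 78)*(2*M) = (-7/(-4 + 0) - 78)*(2*M) = (-7/(-4) - 78)*(2*M) = (-¼*(-7) - 78)*(2*M) = (7/4 - 78)*(2*M) = -305*M/2)
q(135) + o = -305/2*135 - 162 = -41175/2 - 162 = -41499/2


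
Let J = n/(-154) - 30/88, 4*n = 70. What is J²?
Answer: 25/121 ≈ 0.20661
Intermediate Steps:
n = 35/2 (n = (¼)*70 = 35/2 ≈ 17.500)
J = -5/11 (J = (35/2)/(-154) - 30/88 = (35/2)*(-1/154) - 30*1/88 = -5/44 - 15/44 = -5/11 ≈ -0.45455)
J² = (-5/11)² = 25/121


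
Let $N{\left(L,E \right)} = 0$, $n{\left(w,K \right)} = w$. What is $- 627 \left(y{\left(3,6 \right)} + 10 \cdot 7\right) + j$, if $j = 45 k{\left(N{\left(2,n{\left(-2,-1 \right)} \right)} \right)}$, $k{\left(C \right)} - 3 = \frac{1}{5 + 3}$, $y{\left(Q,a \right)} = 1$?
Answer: $- \frac{355011}{8} \approx -44376.0$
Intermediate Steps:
$k{\left(C \right)} = \frac{25}{8}$ ($k{\left(C \right)} = 3 + \frac{1}{5 + 3} = 3 + \frac{1}{8} = \frac{25}{8}$)
$j = \frac{1125}{8}$ ($j = 45 \cdot \frac{25}{8} = \frac{1125}{8} \approx 140.63$)
$- 627 \left(y{\left(3,6 \right)} + 10 \cdot 7\right) + j = - 627 \left(1 + 10 \cdot 7\right) + \frac{1125}{8} = - 627 \left(1 + 70\right) + \frac{1125}{8} = \left(-627\right) 71 + \frac{1125}{8} = -44517 + \frac{1125}{8} = - \frac{355011}{8}$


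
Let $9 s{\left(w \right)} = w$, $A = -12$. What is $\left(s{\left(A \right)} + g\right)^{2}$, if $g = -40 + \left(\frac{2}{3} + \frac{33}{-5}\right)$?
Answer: $\frac{502681}{225} \approx 2234.1$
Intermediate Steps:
$s{\left(w \right)} = \frac{w}{9}$
$g = - \frac{689}{15}$ ($g = -40 + \left(2 \cdot \frac{1}{3} + 33 \left(- \frac{1}{5}\right)\right) = -40 + \left(\frac{2}{3} - \frac{33}{5}\right) = -40 - \frac{89}{15} = - \frac{689}{15} \approx -45.933$)
$\left(s{\left(A \right)} + g\right)^{2} = \left(\frac{1}{9} \left(-12\right) - \frac{689}{15}\right)^{2} = \left(- \frac{4}{3} - \frac{689}{15}\right)^{2} = \left(- \frac{709}{15}\right)^{2} = \frac{502681}{225}$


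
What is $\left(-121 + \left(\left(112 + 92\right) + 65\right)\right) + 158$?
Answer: $306$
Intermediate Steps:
$\left(-121 + \left(\left(112 + 92\right) + 65\right)\right) + 158 = \left(-121 + \left(204 + 65\right)\right) + 158 = \left(-121 + 269\right) + 158 = 148 + 158 = 306$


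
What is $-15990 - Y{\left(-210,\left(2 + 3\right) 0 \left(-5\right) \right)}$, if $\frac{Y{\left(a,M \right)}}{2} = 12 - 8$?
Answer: $-15998$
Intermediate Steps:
$Y{\left(a,M \right)} = 8$ ($Y{\left(a,M \right)} = 2 \left(12 - 8\right) = 2 \cdot 4 = 8$)
$-15990 - Y{\left(-210,\left(2 + 3\right) 0 \left(-5\right) \right)} = -15990 - 8 = -15998$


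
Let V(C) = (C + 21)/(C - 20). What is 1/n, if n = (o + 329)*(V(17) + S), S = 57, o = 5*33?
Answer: 3/65702 ≈ 4.5661e-5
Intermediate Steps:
o = 165
V(C) = (21 + C)/(-20 + C)
n = 65702/3 (n = (165 + 329)*((21 + 17)/(-20 + 17) + 57) = 494*(38/(-3) + 57) = 494*(-⅓*38 + 57) = 494*(-38/3 + 57) = 494*(133/3) = 65702/3 ≈ 21901.)
1/n = 1/(65702/3) = 3/65702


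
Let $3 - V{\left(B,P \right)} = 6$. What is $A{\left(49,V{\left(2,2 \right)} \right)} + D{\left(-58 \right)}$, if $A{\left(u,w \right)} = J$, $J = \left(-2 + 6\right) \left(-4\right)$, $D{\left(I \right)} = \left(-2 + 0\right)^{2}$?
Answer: $-12$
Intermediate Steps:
$D{\left(I \right)} = 4$ ($D{\left(I \right)} = \left(-2\right)^{2} = 4$)
$V{\left(B,P \right)} = -3$ ($V{\left(B,P \right)} = 3 - 6 = -3$)
$J = -16$ ($J = 4 \left(-4\right) = -16$)
$A{\left(u,w \right)} = -16$
$A{\left(49,V{\left(2,2 \right)} \right)} + D{\left(-58 \right)} = -16 + 4 = -12$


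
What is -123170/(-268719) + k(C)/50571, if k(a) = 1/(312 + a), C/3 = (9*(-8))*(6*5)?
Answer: 12806474534347/27939782856744 ≈ 0.45836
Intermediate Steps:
C = -6480 (C = 3*((9*(-8))*(6*5)) = 3*(-72*30) = 3*(-2160) = -6480)
-123170/(-268719) + k(C)/50571 = -123170/(-268719) + 1/((312 - 6480)*50571) = -123170*(-1/268719) + (1/50571)/(-6168) = 123170/268719 - 1/6168*1/50571 = 123170/268719 - 1/311921928 = 12806474534347/27939782856744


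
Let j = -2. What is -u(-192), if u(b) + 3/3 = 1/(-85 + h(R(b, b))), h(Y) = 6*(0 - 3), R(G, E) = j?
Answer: 104/103 ≈ 1.0097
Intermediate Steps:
R(G, E) = -2
h(Y) = -18 (h(Y) = 6*(-3) = -18)
u(b) = -104/103 (u(b) = -1 + 1/(-85 - 18) = -1 + 1/(-103) = -1 - 1/103 = -104/103)
-u(-192) = -1*(-104/103) = 104/103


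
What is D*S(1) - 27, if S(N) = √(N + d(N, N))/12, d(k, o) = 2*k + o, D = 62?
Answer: -50/3 ≈ -16.667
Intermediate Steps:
d(k, o) = o + 2*k
S(N) = √N/6 (S(N) = √(N + (N + 2*N))/12 = √(N + 3*N)*(1/12) = √(4*N)*(1/12) = (2*√N)*(1/12) = √N/6)
D*S(1) - 27 = 62*(√1/6) - 27 = 62*((⅙)*1) - 27 = 62*(⅙) - 27 = 31/3 - 27 = -50/3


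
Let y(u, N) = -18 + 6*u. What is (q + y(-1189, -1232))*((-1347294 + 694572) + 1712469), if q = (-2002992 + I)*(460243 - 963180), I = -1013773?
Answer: 1607893433141071791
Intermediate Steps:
q = 1517242738805 (q = (-2002992 - 1013773)*(460243 - 963180) = -3016765*(-502937) = 1517242738805)
(q + y(-1189, -1232))*((-1347294 + 694572) + 1712469) = (1517242738805 + (-18 + 6*(-1189)))*((-1347294 + 694572) + 1712469) = (1517242738805 + (-18 - 7134))*(-652722 + 1712469) = (1517242738805 - 7152)*1059747 = 1517242731653*1059747 = 1607893433141071791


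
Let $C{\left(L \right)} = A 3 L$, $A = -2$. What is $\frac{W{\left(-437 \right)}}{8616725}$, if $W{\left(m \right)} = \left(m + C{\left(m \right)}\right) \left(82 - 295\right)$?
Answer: $- \frac{93081}{1723345} \approx -0.054012$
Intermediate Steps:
$C{\left(L \right)} = - 6 L$ ($C{\left(L \right)} = \left(-2\right) 3 L = - 6 L$)
$W{\left(m \right)} = 1065 m$ ($W{\left(m \right)} = \left(m - 6 m\right) \left(82 - 295\right) = - 5 m \left(-213\right) = 1065 m$)
$\frac{W{\left(-437 \right)}}{8616725} = \frac{1065 \left(-437\right)}{8616725} = \left(-465405\right) \frac{1}{8616725} = - \frac{93081}{1723345}$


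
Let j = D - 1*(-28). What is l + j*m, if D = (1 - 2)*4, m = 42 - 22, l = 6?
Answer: 486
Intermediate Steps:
m = 20
D = -4 (D = -1*4 = -4)
j = 24 (j = -4 - 1*(-28) = -4 + 28 = 24)
l + j*m = 6 + 24*20 = 6 + 480 = 486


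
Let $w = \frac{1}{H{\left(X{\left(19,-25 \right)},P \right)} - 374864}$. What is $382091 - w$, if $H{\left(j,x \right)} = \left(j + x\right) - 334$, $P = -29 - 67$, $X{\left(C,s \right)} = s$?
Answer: $\frac{143406012030}{375319} \approx 3.8209 \cdot 10^{5}$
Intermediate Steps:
$P = -96$
$H{\left(j,x \right)} = -334 + j + x$
$w = - \frac{1}{375319}$ ($w = \frac{1}{\left(-334 - 25 - 96\right) - 374864} = \frac{1}{-455 - 374864} = \frac{1}{-375319} = - \frac{1}{375319} \approx -2.6644 \cdot 10^{-6}$)
$382091 - w = 382091 - - \frac{1}{375319} = 382091 + \frac{1}{375319} = \frac{143406012030}{375319}$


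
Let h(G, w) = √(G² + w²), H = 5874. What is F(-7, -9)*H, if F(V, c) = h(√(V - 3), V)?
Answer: 5874*√39 ≈ 36683.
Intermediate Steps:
F(V, c) = √(-3 + V + V²) (F(V, c) = √((√(V - 3))² + V²) = √((√(-3 + V))² + V²) = √((-3 + V) + V²) = √(-3 + V + V²))
F(-7, -9)*H = √(-3 - 7 + (-7)²)*5874 = √(-3 - 7 + 49)*5874 = √39*5874 = 5874*√39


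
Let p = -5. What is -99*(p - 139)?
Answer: 14256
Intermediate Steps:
-99*(p - 139) = -99*(-5 - 139) = -99*(-144) = 14256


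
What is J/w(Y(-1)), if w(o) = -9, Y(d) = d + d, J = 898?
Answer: -898/9 ≈ -99.778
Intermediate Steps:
Y(d) = 2*d
J/w(Y(-1)) = 898/(-9) = 898*(-⅑) = -898/9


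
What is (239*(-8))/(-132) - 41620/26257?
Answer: 1016126/78771 ≈ 12.900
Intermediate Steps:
(239*(-8))/(-132) - 41620/26257 = -1912*(-1/132) - 41620*1/26257 = 478/33 - 41620/26257 = 1016126/78771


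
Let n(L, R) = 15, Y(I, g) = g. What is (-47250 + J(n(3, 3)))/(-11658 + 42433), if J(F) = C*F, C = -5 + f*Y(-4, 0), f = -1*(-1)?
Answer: -1893/1231 ≈ -1.5378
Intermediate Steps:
f = 1
C = -5 (C = -5 + 1*0 = -5 + 0 = -5)
J(F) = -5*F
(-47250 + J(n(3, 3)))/(-11658 + 42433) = (-47250 - 5*15)/(-11658 + 42433) = (-47250 - 75)/30775 = -47325*1/30775 = -1893/1231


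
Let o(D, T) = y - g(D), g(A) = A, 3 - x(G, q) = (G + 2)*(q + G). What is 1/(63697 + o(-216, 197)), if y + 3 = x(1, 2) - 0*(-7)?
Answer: 1/63904 ≈ 1.5648e-5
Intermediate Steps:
x(G, q) = 3 - (2 + G)*(G + q) (x(G, q) = 3 - (G + 2)*(q + G) = 3 - (2 + G)*(G + q))
y = -9 (y = -3 + ((3 - 1*1² - 2*1 - 2*2 - 1*1*2) - 0*(-7)) = -3 + ((3 - 1*1 - 2 - 4 - 2) - 1*0) = -3 + ((3 - 1 - 2 - 4 - 2) + 0) = -3 + (-6 + 0) = -3 - 6 = -9)
o(D, T) = -9 - D
1/(63697 + o(-216, 197)) = 1/(63697 + (-9 - 1*(-216))) = 1/(63697 + (-9 + 216)) = 1/(63697 + 207) = 1/63904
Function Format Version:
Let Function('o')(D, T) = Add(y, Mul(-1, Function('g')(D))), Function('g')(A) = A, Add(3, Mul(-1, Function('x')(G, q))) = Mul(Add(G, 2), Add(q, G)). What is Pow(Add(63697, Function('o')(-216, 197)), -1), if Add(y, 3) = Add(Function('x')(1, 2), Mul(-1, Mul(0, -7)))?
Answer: Rational(1, 63904) ≈ 1.5648e-5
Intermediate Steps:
Function('x')(G, q) = Add(3, Mul(-1, Add(2, G), Add(G, q))) (Function('x')(G, q) = Add(3, Mul(-1, Mul(Add(G, 2), Add(q, G)))) = Add(3, Mul(-1, Mul(Add(2, G), Add(G, q)))) = Add(3, Mul(-1, Add(2, G), Add(G, q))))
y = -9 (y = Add(-3, Add(Add(3, Mul(-1, Pow(1, 2)), Mul(-2, 1), Mul(-2, 2), Mul(-1, 1, 2)), Mul(-1, Mul(0, -7)))) = Add(-3, Add(Add(3, Mul(-1, 1), -2, -4, -2), Mul(-1, 0))) = Add(-3, Add(Add(3, -1, -2, -4, -2), 0)) = Add(-3, Add(-6, 0)) = Add(-3, -6) = -9)
Function('o')(D, T) = Add(-9, Mul(-1, D))
Pow(Add(63697, Function('o')(-216, 197)), -1) = Pow(Add(63697, Add(-9, Mul(-1, -216))), -1) = Pow(Add(63697, Add(-9, 216)), -1) = Pow(Add(63697, 207), -1) = Pow(63904, -1) = Rational(1, 63904)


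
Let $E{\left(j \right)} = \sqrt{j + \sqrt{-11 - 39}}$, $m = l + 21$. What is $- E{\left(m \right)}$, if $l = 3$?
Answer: $- \sqrt{24 + 5 i \sqrt{2}} \approx -4.9508 - 0.71414 i$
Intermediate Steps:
$m = 24$ ($m = 3 + 21 = 24$)
$E{\left(j \right)} = \sqrt{j + 5 i \sqrt{2}}$ ($E{\left(j \right)} = \sqrt{j + \sqrt{-50}} = \sqrt{j + 5 i \sqrt{2}}$)
$- E{\left(m \right)} = - \sqrt{24 + 5 i \sqrt{2}}$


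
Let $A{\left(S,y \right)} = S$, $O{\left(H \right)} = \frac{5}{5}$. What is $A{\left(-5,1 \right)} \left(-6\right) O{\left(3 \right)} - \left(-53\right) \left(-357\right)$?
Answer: $-18891$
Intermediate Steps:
$O{\left(H \right)} = 1$ ($O{\left(H \right)} = 5 \cdot \frac{1}{5} = 1$)
$A{\left(-5,1 \right)} \left(-6\right) O{\left(3 \right)} - \left(-53\right) \left(-357\right) = \left(-5\right) \left(-6\right) 1 - \left(-53\right) \left(-357\right) = 30 \cdot 1 - 18921 = 30 - 18921 = -18891$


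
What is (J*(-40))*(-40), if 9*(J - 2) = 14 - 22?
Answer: 16000/9 ≈ 1777.8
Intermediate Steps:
J = 10/9 (J = 2 + (14 - 22)/9 = 2 + (⅑)*(-8) = 2 - 8/9 = 10/9 ≈ 1.1111)
(J*(-40))*(-40) = ((10/9)*(-40))*(-40) = -400/9*(-40) = 16000/9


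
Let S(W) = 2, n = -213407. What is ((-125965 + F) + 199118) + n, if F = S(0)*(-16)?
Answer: -140286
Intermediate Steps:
F = -32 (F = 2*(-16) = -32)
((-125965 + F) + 199118) + n = ((-125965 - 32) + 199118) - 213407 = (-125997 + 199118) - 213407 = 73121 - 213407 = -140286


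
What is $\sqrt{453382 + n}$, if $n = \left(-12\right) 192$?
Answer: $\sqrt{451078} \approx 671.62$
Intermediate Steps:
$n = -2304$
$\sqrt{453382 + n} = \sqrt{453382 - 2304} = \sqrt{451078}$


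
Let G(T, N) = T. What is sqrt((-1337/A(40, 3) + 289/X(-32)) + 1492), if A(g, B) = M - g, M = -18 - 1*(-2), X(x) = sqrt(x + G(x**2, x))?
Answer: sqrt(23308094 + 17918*sqrt(62))/124 ≈ 39.052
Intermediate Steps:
X(x) = sqrt(x + x**2)
M = -16 (M = -18 + 2 = -16)
A(g, B) = -16 - g
sqrt((-1337/A(40, 3) + 289/X(-32)) + 1492) = sqrt((-1337/(-16 - 1*40) + 289/(sqrt(-32*(1 - 32)))) + 1492) = sqrt((-1337/(-16 - 40) + 289/(sqrt(-32*(-31)))) + 1492) = sqrt((-1337/(-56) + 289/(sqrt(992))) + 1492) = sqrt((-1337*(-1/56) + 289/((4*sqrt(62)))) + 1492) = sqrt((191/8 + 289*(sqrt(62)/248)) + 1492) = sqrt((191/8 + 289*sqrt(62)/248) + 1492) = sqrt(12127/8 + 289*sqrt(62)/248)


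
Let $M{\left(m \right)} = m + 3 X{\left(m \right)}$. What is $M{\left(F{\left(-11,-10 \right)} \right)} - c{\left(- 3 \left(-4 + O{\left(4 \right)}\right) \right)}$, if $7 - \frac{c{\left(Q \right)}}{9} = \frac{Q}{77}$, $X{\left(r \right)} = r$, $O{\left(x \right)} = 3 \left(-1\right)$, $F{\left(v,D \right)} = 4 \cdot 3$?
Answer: $- \frac{138}{11} \approx -12.545$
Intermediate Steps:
$F{\left(v,D \right)} = 12$
$O{\left(x \right)} = -3$
$c{\left(Q \right)} = 63 - \frac{9 Q}{77}$ ($c{\left(Q \right)} = 63 - 9 \frac{Q}{77} = 63 - \frac{9 Q}{77}$)
$M{\left(m \right)} = 4 m$ ($M{\left(m \right)} = m + 3 m = 4 m$)
$M{\left(F{\left(-11,-10 \right)} \right)} - c{\left(- 3 \left(-4 + O{\left(4 \right)}\right) \right)} = 4 \cdot 12 - \left(63 - \frac{9 \left(- 3 \left(-4 - 3\right)\right)}{77}\right) = 48 - \left(63 - \frac{9 \left(\left(-3\right) \left(-7\right)\right)}{77}\right) = 48 - \left(63 - \frac{27}{11}\right) = 48 - \frac{666}{11} = - \frac{138}{11}$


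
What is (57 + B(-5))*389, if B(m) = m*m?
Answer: 31898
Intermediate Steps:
B(m) = m**2
(57 + B(-5))*389 = (57 + (-5)**2)*389 = (57 + 25)*389 = 82*389 = 31898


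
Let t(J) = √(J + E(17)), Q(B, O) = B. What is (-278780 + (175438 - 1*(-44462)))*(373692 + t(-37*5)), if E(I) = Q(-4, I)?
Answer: -22002984960 - 176640*I*√21 ≈ -2.2003e+10 - 8.0947e+5*I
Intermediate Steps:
E(I) = -4
t(J) = √(-4 + J) (t(J) = √(J - 4) = √(-4 + J))
(-278780 + (175438 - 1*(-44462)))*(373692 + t(-37*5)) = (-278780 + (175438 - 1*(-44462)))*(373692 + √(-4 - 37*5)) = (-278780 + (175438 + 44462))*(373692 + √(-4 - 185)) = (-278780 + 219900)*(373692 + √(-189)) = -58880*(373692 + 3*I*√21) = -22002984960 - 176640*I*√21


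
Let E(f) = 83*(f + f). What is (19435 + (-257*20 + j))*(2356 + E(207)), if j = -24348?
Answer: -369126054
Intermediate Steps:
E(f) = 166*f (E(f) = 83*(2*f) = 166*f)
(19435 + (-257*20 + j))*(2356 + E(207)) = (19435 + (-257*20 - 24348))*(2356 + 166*207) = (19435 + (-5140 - 24348))*(2356 + 34362) = (19435 - 29488)*36718 = -10053*36718 = -369126054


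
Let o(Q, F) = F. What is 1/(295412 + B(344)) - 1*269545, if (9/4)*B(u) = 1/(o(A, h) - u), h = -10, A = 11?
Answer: -126845535730537/470591314 ≈ -2.6955e+5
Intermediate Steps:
B(u) = 4/(9*(-10 - u))
1/(295412 + B(344)) - 1*269545 = 1/(295412 - 4/(90 + 9*344)) - 1*269545 = 1/(295412 - 4/(90 + 3096)) - 269545 = 1/(295412 - 4/3186) - 269545 = 1/(295412 - 4*1/3186) - 269545 = 1/(295412 - 2/1593) - 269545 = 1/(470591314/1593) - 269545 = 1593/470591314 - 269545 = -126845535730537/470591314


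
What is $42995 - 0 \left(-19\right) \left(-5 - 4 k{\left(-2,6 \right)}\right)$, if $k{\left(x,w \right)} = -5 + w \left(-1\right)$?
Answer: $42995$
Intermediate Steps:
$k{\left(x,w \right)} = -5 - w$
$42995 - 0 \left(-19\right) \left(-5 - 4 k{\left(-2,6 \right)}\right) = 42995 - 0 \left(-19\right) \left(-5 - 4 \left(-5 - 6\right)\right) = 42995 - 0 \left(-5 - 4 \left(-5 - 6\right)\right) = 42995 - 0 \left(-5 - -44\right) = 42995 - 0 \left(-5 + 44\right) = 42995 - 0 \cdot 39 = 42995 - 0 = 42995 + 0 = 42995$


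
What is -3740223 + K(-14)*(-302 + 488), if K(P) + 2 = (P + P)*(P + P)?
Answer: -3594771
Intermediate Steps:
K(P) = -2 + 4*P² (K(P) = -2 + (P + P)*(P + P) = -2 + (2*P)*(2*P) = -2 + 4*P²)
-3740223 + K(-14)*(-302 + 488) = -3740223 + (-2 + 4*(-14)²)*(-302 + 488) = -3740223 + (-2 + 4*196)*186 = -3740223 + (-2 + 784)*186 = -3740223 + 782*186 = -3740223 + 145452 = -3594771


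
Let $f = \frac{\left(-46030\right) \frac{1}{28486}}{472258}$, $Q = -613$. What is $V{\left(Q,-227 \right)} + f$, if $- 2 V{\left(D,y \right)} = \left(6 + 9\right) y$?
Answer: $\frac{5725823041760}{3363185347} \approx 1702.5$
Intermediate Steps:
$V{\left(D,y \right)} = - \frac{15 y}{2}$ ($V{\left(D,y \right)} = - \frac{\left(6 + 9\right) y}{2} = - \frac{15 y}{2}$)
$f = - \frac{23015}{6726370694}$ ($f = \left(-46030\right) \frac{1}{28486} \cdot \frac{1}{472258} = \left(- \frac{23015}{14243}\right) \frac{1}{472258} = - \frac{23015}{6726370694} \approx -3.4216 \cdot 10^{-6}$)
$V{\left(Q,-227 \right)} + f = \left(- \frac{15}{2}\right) \left(-227\right) - \frac{23015}{6726370694} = \frac{3405}{2} - \frac{23015}{6726370694} = \frac{5725823041760}{3363185347}$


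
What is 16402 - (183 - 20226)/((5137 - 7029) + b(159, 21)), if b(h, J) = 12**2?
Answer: 28650653/1748 ≈ 16391.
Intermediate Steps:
b(h, J) = 144
16402 - (183 - 20226)/((5137 - 7029) + b(159, 21)) = 16402 - (183 - 20226)/((5137 - 7029) + 144) = 16402 - (-20043)/(-1892 + 144) = 16402 - (-20043)/(-1748) = 16402 - (-20043)*(-1)/1748 = 16402 - 1*20043/1748 = 16402 - 20043/1748 = 28650653/1748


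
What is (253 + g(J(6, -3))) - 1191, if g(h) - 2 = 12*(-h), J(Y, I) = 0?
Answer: -936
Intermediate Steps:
g(h) = 2 - 12*h (g(h) = 2 + 12*(-h) = 2 - 12*h)
(253 + g(J(6, -3))) - 1191 = (253 + (2 - 12*0)) - 1191 = (253 + (2 + 0)) - 1191 = (253 + 2) - 1191 = 255 - 1191 = -936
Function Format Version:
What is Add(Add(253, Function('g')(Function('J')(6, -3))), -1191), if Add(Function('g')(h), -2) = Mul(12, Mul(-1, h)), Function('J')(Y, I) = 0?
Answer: -936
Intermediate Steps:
Function('g')(h) = Add(2, Mul(-12, h)) (Function('g')(h) = Add(2, Mul(12, Mul(-1, h))) = Add(2, Mul(-12, h)))
Add(Add(253, Function('g')(Function('J')(6, -3))), -1191) = Add(Add(253, Add(2, Mul(-12, 0))), -1191) = Add(Add(253, Add(2, 0)), -1191) = Add(Add(253, 2), -1191) = Add(255, -1191) = -936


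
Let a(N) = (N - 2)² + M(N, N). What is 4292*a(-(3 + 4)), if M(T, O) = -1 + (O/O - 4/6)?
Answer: 1034372/3 ≈ 3.4479e+5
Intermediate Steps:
M(T, O) = -⅔ (M(T, O) = -1 + (1 - 4*⅙) = -1 + (1 - ⅔) = -1 + ⅓ = -⅔)
a(N) = -⅔ + (-2 + N)² (a(N) = (N - 2)² - ⅔ = (-2 + N)² - ⅔ = -⅔ + (-2 + N)²)
4292*a(-(3 + 4)) = 4292*(-⅔ + (-2 - (3 + 4))²) = 4292*(-⅔ + (-2 - 1*7)²) = 4292*(-⅔ + (-2 - 7)²) = 4292*(-⅔ + (-9)²) = 4292*(-⅔ + 81) = 4292*(241/3) = 1034372/3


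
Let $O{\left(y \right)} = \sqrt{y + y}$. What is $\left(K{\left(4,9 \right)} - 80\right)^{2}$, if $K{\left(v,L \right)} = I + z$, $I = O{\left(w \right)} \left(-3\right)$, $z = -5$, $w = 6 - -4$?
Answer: $7405 + 1020 \sqrt{5} \approx 9685.8$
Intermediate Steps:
$w = 10$ ($w = 6 + 4 = 10$)
$O{\left(y \right)} = \sqrt{2} \sqrt{y}$ ($O{\left(y \right)} = \sqrt{2 y} = \sqrt{2} \sqrt{y}$)
$I = - 6 \sqrt{5}$ ($I = \sqrt{2} \sqrt{10} \left(-3\right) = 2 \sqrt{5} \left(-3\right) = - 6 \sqrt{5} \approx -13.416$)
$K{\left(v,L \right)} = -5 - 6 \sqrt{5}$ ($K{\left(v,L \right)} = - 6 \sqrt{5} - 5 = -5 - 6 \sqrt{5}$)
$\left(K{\left(4,9 \right)} - 80\right)^{2} = \left(\left(-5 - 6 \sqrt{5}\right) - 80\right)^{2} = \left(-85 - 6 \sqrt{5}\right)^{2}$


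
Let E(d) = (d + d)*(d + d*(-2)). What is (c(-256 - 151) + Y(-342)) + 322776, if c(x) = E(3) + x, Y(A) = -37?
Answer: 322314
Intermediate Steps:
E(d) = -2*d² (E(d) = (2*d)*(d - 2*d) = (2*d)*(-d) = -2*d²)
c(x) = -18 + x (c(x) = -2*3² + x = -2*9 + x = -18 + x)
(c(-256 - 151) + Y(-342)) + 322776 = ((-18 + (-256 - 151)) - 37) + 322776 = ((-18 - 407) - 37) + 322776 = (-425 - 37) + 322776 = -462 + 322776 = 322314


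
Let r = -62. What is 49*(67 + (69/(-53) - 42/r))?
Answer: 5343695/1643 ≈ 3252.4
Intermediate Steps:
49*(67 + (69/(-53) - 42/r)) = 49*(67 + (69/(-53) - 42/(-62))) = 49*(67 + (69*(-1/53) - 42*(-1/62))) = 49*(67 + (-69/53 + 21/31)) = 49*(67 - 1026/1643) = 49*(109055/1643) = 5343695/1643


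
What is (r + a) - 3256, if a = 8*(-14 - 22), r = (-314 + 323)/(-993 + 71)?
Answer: -3267577/922 ≈ -3544.0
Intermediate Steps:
r = -9/922 (r = 9/(-922) = 9*(-1/922) = -9/922 ≈ -0.0097614)
a = -288 (a = 8*(-36) = -288)
(r + a) - 3256 = (-9/922 - 288) - 3256 = -265545/922 - 3256 = -3267577/922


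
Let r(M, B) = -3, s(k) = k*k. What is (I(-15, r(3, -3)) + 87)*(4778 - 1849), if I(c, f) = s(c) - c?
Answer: 957783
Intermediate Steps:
s(k) = k**2
I(c, f) = c**2 - c
(I(-15, r(3, -3)) + 87)*(4778 - 1849) = (-15*(-1 - 15) + 87)*(4778 - 1849) = (-15*(-16) + 87)*2929 = (240 + 87)*2929 = 327*2929 = 957783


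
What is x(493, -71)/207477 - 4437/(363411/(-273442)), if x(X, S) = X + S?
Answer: 27969349476100/8377713783 ≈ 3338.5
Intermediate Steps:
x(X, S) = S + X
x(493, -71)/207477 - 4437/(363411/(-273442)) = (-71 + 493)/207477 - 4437/(363411/(-273442)) = 422*(1/207477) - 4437/(363411*(-1/273442)) = 422/207477 - 4437/(-363411/273442) = 422/207477 - 4437*(-273442/363411) = 422/207477 + 134806906/40379 = 27969349476100/8377713783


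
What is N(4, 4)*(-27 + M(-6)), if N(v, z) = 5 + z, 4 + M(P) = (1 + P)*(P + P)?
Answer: 261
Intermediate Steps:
M(P) = -4 + 2*P*(1 + P) (M(P) = -4 + (1 + P)*(P + P) = -4 + (1 + P)*(2*P) = -4 + 2*P*(1 + P))
N(4, 4)*(-27 + M(-6)) = (5 + 4)*(-27 + (-4 + 2*(-6) + 2*(-6)**2)) = 9*(-27 + (-4 - 12 + 2*36)) = 9*(-27 + (-4 - 12 + 72)) = 9*(-27 + 56) = 9*29 = 261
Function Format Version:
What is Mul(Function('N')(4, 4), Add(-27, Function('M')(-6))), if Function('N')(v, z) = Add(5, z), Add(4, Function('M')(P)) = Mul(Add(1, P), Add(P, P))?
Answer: 261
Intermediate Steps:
Function('M')(P) = Add(-4, Mul(2, P, Add(1, P))) (Function('M')(P) = Add(-4, Mul(Add(1, P), Add(P, P))) = Add(-4, Mul(Add(1, P), Mul(2, P))) = Add(-4, Mul(2, P, Add(1, P))))
Mul(Function('N')(4, 4), Add(-27, Function('M')(-6))) = Mul(Add(5, 4), Add(-27, Add(-4, Mul(2, -6), Mul(2, Pow(-6, 2))))) = Mul(9, Add(-27, Add(-4, -12, Mul(2, 36)))) = Mul(9, Add(-27, Add(-4, -12, 72))) = Mul(9, Add(-27, 56)) = Mul(9, 29) = 261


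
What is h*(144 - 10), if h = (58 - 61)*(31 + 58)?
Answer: -35778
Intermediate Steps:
h = -267 (h = -3*89 = -267)
h*(144 - 10) = -267*(144 - 10) = -267*134 = -35778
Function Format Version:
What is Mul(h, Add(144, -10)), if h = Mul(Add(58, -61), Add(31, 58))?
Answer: -35778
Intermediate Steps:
h = -267 (h = Mul(-3, 89) = -267)
Mul(h, Add(144, -10)) = Mul(-267, Add(144, -10)) = Mul(-267, 134) = -35778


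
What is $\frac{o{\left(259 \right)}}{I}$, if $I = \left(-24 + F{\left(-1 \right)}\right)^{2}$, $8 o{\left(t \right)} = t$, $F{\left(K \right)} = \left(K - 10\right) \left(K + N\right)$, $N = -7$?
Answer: $\frac{259}{32768} \approx 0.0079041$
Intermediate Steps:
$F{\left(K \right)} = \left(-10 + K\right) \left(-7 + K\right)$ ($F{\left(K \right)} = \left(K - 10\right) \left(K - 7\right) = \left(-10 + K\right) \left(-7 + K\right)$)
$o{\left(t \right)} = \frac{t}{8}$
$I = 4096$ ($I = \left(-24 + \left(70 + \left(-1\right)^{2} - -17\right)\right)^{2} = \left(-24 + \left(70 + 1 + 17\right)\right)^{2} = \left(-24 + 88\right)^{2} = 64^{2} = 4096$)
$\frac{o{\left(259 \right)}}{I} = \frac{\frac{1}{8} \cdot 259}{4096} = \frac{259}{8} \cdot \frac{1}{4096} = \frac{259}{32768}$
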